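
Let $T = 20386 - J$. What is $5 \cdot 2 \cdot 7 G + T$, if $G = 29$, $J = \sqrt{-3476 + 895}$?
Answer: $22416 - i \sqrt{2581} \approx 22416.0 - 50.804 i$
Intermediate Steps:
$J = i \sqrt{2581}$ ($J = \sqrt{-2581} = i \sqrt{2581} \approx 50.804 i$)
$T = 20386 - i \sqrt{2581} \approx 20386.0 - 50.804 i$
$5 \cdot 2 \cdot 7 G + T = 5 \cdot 2 \cdot 7 \cdot 29 + \left(20386 - i \sqrt{2581}\right) = 10 \cdot 7 \cdot 29 + \left(20386 - i \sqrt{2581}\right) = 70 \cdot 29 + \left(20386 - i \sqrt{2581}\right) = 2030 + \left(20386 - i \sqrt{2581}\right) = 22416 - i \sqrt{2581}$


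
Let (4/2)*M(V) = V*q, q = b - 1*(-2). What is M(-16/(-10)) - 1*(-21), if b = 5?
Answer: 133/5 ≈ 26.600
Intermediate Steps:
q = 7 (q = 5 - 1*(-2) = 5 + 2 = 7)
M(V) = 7*V/2 (M(V) = (V*7)/2 = (7*V)/2 = 7*V/2)
M(-16/(-10)) - 1*(-21) = 7*(-16/(-10))/2 - 1*(-21) = 7*(-16*(-⅒))/2 + 21 = (7/2)*(8/5) + 21 = 28/5 + 21 = 133/5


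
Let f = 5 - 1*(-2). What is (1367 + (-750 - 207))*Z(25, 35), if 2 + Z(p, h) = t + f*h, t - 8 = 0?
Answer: 102910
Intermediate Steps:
t = 8 (t = 8 + 0 = 8)
f = 7 (f = 5 + 2 = 7)
Z(p, h) = 6 + 7*h (Z(p, h) = -2 + (8 + 7*h) = 6 + 7*h)
(1367 + (-750 - 207))*Z(25, 35) = (1367 + (-750 - 207))*(6 + 7*35) = (1367 - 957)*(6 + 245) = 410*251 = 102910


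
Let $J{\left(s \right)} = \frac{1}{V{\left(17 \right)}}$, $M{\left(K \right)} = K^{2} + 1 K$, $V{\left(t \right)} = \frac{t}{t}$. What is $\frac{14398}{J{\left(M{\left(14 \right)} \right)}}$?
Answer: $14398$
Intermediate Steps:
$V{\left(t \right)} = 1$
$M{\left(K \right)} = K + K^{2}$ ($M{\left(K \right)} = K^{2} + K = K + K^{2}$)
$J{\left(s \right)} = 1$ ($J{\left(s \right)} = 1^{-1} = 1$)
$\frac{14398}{J{\left(M{\left(14 \right)} \right)}} = \frac{14398}{1} = 14398 \cdot 1 = 14398$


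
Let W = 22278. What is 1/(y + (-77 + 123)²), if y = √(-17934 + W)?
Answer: 529/1118278 - √1086/2236556 ≈ 0.00045831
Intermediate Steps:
y = 2*√1086 (y = √(-17934 + 22278) = √4344 = 2*√1086 ≈ 65.909)
1/(y + (-77 + 123)²) = 1/(2*√1086 + (-77 + 123)²) = 1/(2*√1086 + 46²) = 1/(2*√1086 + 2116) = 1/(2116 + 2*√1086)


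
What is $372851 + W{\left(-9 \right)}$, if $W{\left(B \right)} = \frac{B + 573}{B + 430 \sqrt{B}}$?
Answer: $\frac{68943504995}{184909} - \frac{80840 i}{184909} \approx 3.7285 \cdot 10^{5} - 0.43719 i$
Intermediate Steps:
$W{\left(B \right)} = \frac{573 + B}{B + 430 \sqrt{B}}$
$372851 + W{\left(-9 \right)} = 372851 + \frac{573 - 9}{-9 + 430 \sqrt{-9}} = 372851 + \frac{1}{-9 + 430 \cdot 3 i} 564 = 372851 + \frac{1}{-9 + 1290 i} 564 = 372851 + \frac{-9 - 1290 i}{1664181} \cdot 564 = 372851 + \frac{188 \left(-9 - 1290 i\right)}{554727}$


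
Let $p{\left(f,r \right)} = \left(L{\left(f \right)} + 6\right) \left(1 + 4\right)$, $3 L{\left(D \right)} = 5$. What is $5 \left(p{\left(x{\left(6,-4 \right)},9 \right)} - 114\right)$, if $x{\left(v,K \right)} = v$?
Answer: $- \frac{1135}{3} \approx -378.33$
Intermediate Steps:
$L{\left(D \right)} = \frac{5}{3}$ ($L{\left(D \right)} = \frac{1}{3} \cdot 5 = \frac{5}{3}$)
$p{\left(f,r \right)} = \frac{115}{3}$ ($p{\left(f,r \right)} = \left(\frac{5}{3} + 6\right) \left(1 + 4\right) = \frac{23}{3} \cdot 5 = \frac{115}{3}$)
$5 \left(p{\left(x{\left(6,-4 \right)},9 \right)} - 114\right) = 5 \left(\frac{115}{3} - 114\right) = 5 \left(- \frac{227}{3}\right) = - \frac{1135}{3}$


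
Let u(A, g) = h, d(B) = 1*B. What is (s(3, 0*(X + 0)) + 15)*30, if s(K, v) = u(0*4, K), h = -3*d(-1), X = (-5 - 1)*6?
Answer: 540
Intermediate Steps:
d(B) = B
X = -36 (X = -6*6 = -36)
h = 3 (h = -3*(-1) = 3)
u(A, g) = 3
s(K, v) = 3
(s(3, 0*(X + 0)) + 15)*30 = (3 + 15)*30 = 18*30 = 540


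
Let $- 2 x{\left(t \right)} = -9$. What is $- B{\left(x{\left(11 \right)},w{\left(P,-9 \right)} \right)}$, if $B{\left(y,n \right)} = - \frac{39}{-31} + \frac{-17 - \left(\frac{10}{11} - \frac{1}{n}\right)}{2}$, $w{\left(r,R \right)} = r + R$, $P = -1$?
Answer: $\frac{52831}{6820} \approx 7.7465$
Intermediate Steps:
$x{\left(t \right)} = \frac{9}{2}$ ($x{\left(t \right)} = \left(- \frac{1}{2}\right) \left(-9\right) = \frac{9}{2}$)
$w{\left(r,R \right)} = R + r$
$B{\left(y,n \right)} = - \frac{5249}{682} + \frac{1}{2 n}$ ($B{\left(y,n \right)} = \left(-39\right) \left(- \frac{1}{31}\right) + \left(-17 - \left(10 \cdot \frac{1}{11} - \frac{1}{n}\right)\right) \frac{1}{2} = \frac{39}{31} + \left(-17 - \left(\frac{10}{11} - \frac{1}{n}\right)\right) \frac{1}{2} = \frac{39}{31} + \left(- \frac{197}{11} + \frac{1}{n}\right) \frac{1}{2} = \frac{39}{31} - \left(\frac{197}{22} - \frac{1}{2 n}\right) = - \frac{5249}{682} + \frac{1}{2 n}$)
$- B{\left(x{\left(11 \right)},w{\left(P,-9 \right)} \right)} = - \frac{341 - 5249 \left(-9 - 1\right)}{682 \left(-9 - 1\right)} = - \frac{341 - -52490}{682 \left(-10\right)} = - \frac{\left(-1\right) \left(341 + 52490\right)}{682 \cdot 10} = - \frac{\left(-1\right) 52831}{682 \cdot 10} = \left(-1\right) \left(- \frac{52831}{6820}\right) = \frac{52831}{6820}$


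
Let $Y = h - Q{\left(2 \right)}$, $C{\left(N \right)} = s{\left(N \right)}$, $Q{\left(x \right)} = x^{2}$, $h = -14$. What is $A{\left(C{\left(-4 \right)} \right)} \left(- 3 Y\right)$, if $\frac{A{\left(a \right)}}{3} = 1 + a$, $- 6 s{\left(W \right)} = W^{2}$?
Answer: $-270$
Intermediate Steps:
$s{\left(W \right)} = - \frac{W^{2}}{6}$
$C{\left(N \right)} = - \frac{N^{2}}{6}$
$A{\left(a \right)} = 3 + 3 a$ ($A{\left(a \right)} = 3 \left(1 + a\right) = 3 + 3 a$)
$Y = -18$ ($Y = -14 - 2^{2} = -14 - 4 = -18$)
$A{\left(C{\left(-4 \right)} \right)} \left(- 3 Y\right) = \left(3 + 3 \left(- \frac{\left(-4\right)^{2}}{6}\right)\right) \left(\left(-3\right) \left(-18\right)\right) = \left(3 + 3 \left(\left(- \frac{1}{6}\right) 16\right)\right) 54 = \left(3 + 3 \left(- \frac{8}{3}\right)\right) 54 = \left(3 - 8\right) 54 = \left(-5\right) 54 = -270$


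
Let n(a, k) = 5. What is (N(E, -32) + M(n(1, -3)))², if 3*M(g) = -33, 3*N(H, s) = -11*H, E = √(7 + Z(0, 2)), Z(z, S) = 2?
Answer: 484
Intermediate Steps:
E = 3 (E = √(7 + 2) = √9 = 3)
N(H, s) = -11*H/3 (N(H, s) = (-11*H)/3 = -11*H/3)
M(g) = -11 (M(g) = (⅓)*(-33) = -11)
(N(E, -32) + M(n(1, -3)))² = (-11/3*3 - 11)² = (-11 - 11)² = (-22)² = 484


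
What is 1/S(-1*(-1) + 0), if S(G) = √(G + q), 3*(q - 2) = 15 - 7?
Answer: √51/17 ≈ 0.42008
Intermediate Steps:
q = 14/3 (q = 2 + (15 - 7)/3 = 2 + (⅓)*8 = 2 + 8/3 = 14/3 ≈ 4.6667)
S(G) = √(14/3 + G) (S(G) = √(G + 14/3) = √(14/3 + G))
1/S(-1*(-1) + 0) = 1/(√(42 + 9*(-1*(-1) + 0))/3) = 1/(√(42 + 9*(1 + 0))/3) = 1/(√(42 + 9*1)/3) = 1/(√(42 + 9)/3) = 1/(√51/3) = √51/17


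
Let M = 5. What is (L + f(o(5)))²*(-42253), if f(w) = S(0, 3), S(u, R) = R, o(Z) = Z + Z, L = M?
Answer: -2704192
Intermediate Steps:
L = 5
o(Z) = 2*Z
f(w) = 3
(L + f(o(5)))²*(-42253) = (5 + 3)²*(-42253) = 8²*(-42253) = 64*(-42253) = -2704192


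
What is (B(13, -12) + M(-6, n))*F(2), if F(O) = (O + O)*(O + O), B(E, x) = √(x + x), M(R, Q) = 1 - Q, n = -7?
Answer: 128 + 32*I*√6 ≈ 128.0 + 78.384*I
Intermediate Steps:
B(E, x) = √2*√x (B(E, x) = √(2*x) = √2*√x)
F(O) = 4*O² (F(O) = (2*O)*(2*O) = 4*O²)
(B(13, -12) + M(-6, n))*F(2) = (√2*√(-12) + (1 - 1*(-7)))*(4*2²) = (√2*(2*I*√3) + (1 + 7))*(4*4) = (2*I*√6 + 8)*16 = (8 + 2*I*√6)*16 = 128 + 32*I*√6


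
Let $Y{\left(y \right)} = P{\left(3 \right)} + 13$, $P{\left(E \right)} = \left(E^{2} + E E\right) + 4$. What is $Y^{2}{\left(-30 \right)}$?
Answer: $1225$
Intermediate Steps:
$P{\left(E \right)} = 4 + 2 E^{2}$ ($P{\left(E \right)} = \left(E^{2} + E^{2}\right) + 4 = 2 E^{2} + 4 = 4 + 2 E^{2}$)
$Y{\left(y \right)} = 35$ ($Y{\left(y \right)} = \left(4 + 2 \cdot 3^{2}\right) + 13 = \left(4 + 2 \cdot 9\right) + 13 = \left(4 + 18\right) + 13 = 22 + 13 = 35$)
$Y^{2}{\left(-30 \right)} = 35^{2} = 1225$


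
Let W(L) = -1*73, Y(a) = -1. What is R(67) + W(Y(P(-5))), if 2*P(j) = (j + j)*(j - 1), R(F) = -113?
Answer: -186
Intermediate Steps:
P(j) = j*(-1 + j) (P(j) = ((j + j)*(j - 1))/2 = ((2*j)*(-1 + j))/2 = (2*j*(-1 + j))/2 = j*(-1 + j))
W(L) = -73
R(67) + W(Y(P(-5))) = -113 - 73 = -186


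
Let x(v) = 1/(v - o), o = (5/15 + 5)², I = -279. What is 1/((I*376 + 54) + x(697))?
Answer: -6017/630882441 ≈ -9.5374e-6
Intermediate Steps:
o = 256/9 (o = (5*(1/15) + 5)² = (⅓ + 5)² = (16/3)² = 256/9 ≈ 28.444)
x(v) = 1/(-256/9 + v) (x(v) = 1/(v - 1*256/9) = 1/(v - 256/9) = 1/(-256/9 + v))
1/((I*376 + 54) + x(697)) = 1/((-279*376 + 54) + 9/(-256 + 9*697)) = 1/((-104904 + 54) + 9/(-256 + 6273)) = 1/(-104850 + 9/6017) = 1/(-630882441/6017) = -6017/630882441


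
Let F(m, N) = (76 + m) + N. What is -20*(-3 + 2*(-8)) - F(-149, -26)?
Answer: 479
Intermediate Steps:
F(m, N) = 76 + N + m
-20*(-3 + 2*(-8)) - F(-149, -26) = -20*(-3 + 2*(-8)) - (76 - 26 - 149) = -20*(-3 - 16) - 1*(-99) = -20*(-19) + 99 = 380 + 99 = 479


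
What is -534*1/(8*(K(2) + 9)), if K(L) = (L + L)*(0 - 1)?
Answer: -267/20 ≈ -13.350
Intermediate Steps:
K(L) = -2*L (K(L) = (2*L)*(-1) = -2*L)
-534*1/(8*(K(2) + 9)) = -534*1/(8*(-2*2 + 9)) = -534*1/(8*(-4 + 9)) = -534/(8*5) = -534/40 = -534*1/40 = -267/20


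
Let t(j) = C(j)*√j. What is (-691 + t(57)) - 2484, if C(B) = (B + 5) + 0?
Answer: -3175 + 62*√57 ≈ -2706.9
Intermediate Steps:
C(B) = 5 + B (C(B) = (5 + B) + 0 = 5 + B)
t(j) = √j*(5 + j) (t(j) = (5 + j)*√j = √j*(5 + j))
(-691 + t(57)) - 2484 = (-691 + √57*(5 + 57)) - 2484 = (-691 + √57*62) - 2484 = (-691 + 62*√57) - 2484 = -3175 + 62*√57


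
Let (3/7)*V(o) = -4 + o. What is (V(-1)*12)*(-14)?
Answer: 1960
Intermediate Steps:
V(o) = -28/3 + 7*o/3 (V(o) = 7*(-4 + o)/3 = -28/3 + 7*o/3)
(V(-1)*12)*(-14) = ((-28/3 + (7/3)*(-1))*12)*(-14) = ((-28/3 - 7/3)*12)*(-14) = -35/3*12*(-14) = -140*(-14) = 1960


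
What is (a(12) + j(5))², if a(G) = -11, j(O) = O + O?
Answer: 1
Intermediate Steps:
j(O) = 2*O
(a(12) + j(5))² = (-11 + 2*5)² = (-11 + 10)² = (-1)² = 1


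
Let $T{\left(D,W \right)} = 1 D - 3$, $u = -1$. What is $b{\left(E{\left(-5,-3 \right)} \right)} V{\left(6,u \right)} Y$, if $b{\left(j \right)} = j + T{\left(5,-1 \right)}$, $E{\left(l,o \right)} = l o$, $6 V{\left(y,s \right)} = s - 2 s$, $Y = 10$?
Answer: $\frac{85}{3} \approx 28.333$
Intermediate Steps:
$V{\left(y,s \right)} = - \frac{s}{6}$ ($V{\left(y,s \right)} = \frac{s - 2 s}{6} = \frac{\left(-1\right) s}{6} = - \frac{s}{6}$)
$T{\left(D,W \right)} = -3 + D$ ($T{\left(D,W \right)} = D - 3 = -3 + D$)
$b{\left(j \right)} = 2 + j$ ($b{\left(j \right)} = j + \left(-3 + 5\right) = j + 2 = 2 + j$)
$b{\left(E{\left(-5,-3 \right)} \right)} V{\left(6,u \right)} Y = \left(2 - -15\right) \left(\left(- \frac{1}{6}\right) \left(-1\right)\right) 10 = \left(2 + 15\right) \frac{1}{6} \cdot 10 = 17 \cdot \frac{1}{6} \cdot 10 = \frac{17}{6} \cdot 10 = \frac{85}{3}$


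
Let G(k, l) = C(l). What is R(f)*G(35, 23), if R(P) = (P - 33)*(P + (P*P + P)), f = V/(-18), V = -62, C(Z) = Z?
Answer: -9293242/729 ≈ -12748.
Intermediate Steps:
G(k, l) = l
f = 31/9 (f = -62/(-18) = -62*(-1/18) = 31/9 ≈ 3.4444)
R(P) = (-33 + P)*(P² + 2*P) (R(P) = (-33 + P)*(P + (P² + P)) = (-33 + P)*(P + (P + P²)) = (-33 + P)*(P² + 2*P))
R(f)*G(35, 23) = (31*(-66 + (31/9)² - 31*31/9)/9)*23 = (31*(-66 + 961/81 - 961/9)/9)*23 = ((31/9)*(-13034/81))*23 = -404054/729*23 = -9293242/729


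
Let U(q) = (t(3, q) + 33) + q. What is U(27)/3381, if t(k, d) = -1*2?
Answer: 58/3381 ≈ 0.017155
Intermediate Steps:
t(k, d) = -2
U(q) = 31 + q (U(q) = (-2 + 33) + q = 31 + q)
U(27)/3381 = (31 + 27)/3381 = 58*(1/3381) = 58/3381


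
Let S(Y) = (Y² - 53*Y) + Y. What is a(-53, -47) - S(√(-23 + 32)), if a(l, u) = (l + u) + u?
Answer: 0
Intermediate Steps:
a(l, u) = l + 2*u
S(Y) = Y² - 52*Y
a(-53, -47) - S(√(-23 + 32)) = (-53 + 2*(-47)) - √(-23 + 32)*(-52 + √(-23 + 32)) = (-53 - 94) - √9*(-52 + √9) = -147 - 3*(-52 + 3) = -147 - 3*(-49) = -147 - 1*(-147) = -147 + 147 = 0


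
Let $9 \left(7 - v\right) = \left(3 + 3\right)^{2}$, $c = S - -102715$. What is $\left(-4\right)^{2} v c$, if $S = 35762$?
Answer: $6646896$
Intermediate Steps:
$c = 138477$ ($c = 35762 - -102715 = 35762 + 102715 = 138477$)
$v = 3$ ($v = 7 - \frac{\left(3 + 3\right)^{2}}{9} = 7 - \frac{6^{2}}{9} = 7 - 4 = 3$)
$\left(-4\right)^{2} v c = \left(-4\right)^{2} \cdot 3 \cdot 138477 = 16 \cdot 3 \cdot 138477 = 48 \cdot 138477 = 6646896$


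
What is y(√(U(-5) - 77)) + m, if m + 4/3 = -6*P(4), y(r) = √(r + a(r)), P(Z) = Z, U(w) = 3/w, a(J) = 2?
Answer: -76/3 + √(50 + 10*I*√485)/5 ≈ -22.985 + 1.8753*I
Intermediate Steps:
y(r) = √(2 + r) (y(r) = √(r + 2) = √(2 + r))
m = -76/3 (m = -4/3 - 6*4 = -4/3 - 24 = -76/3 ≈ -25.333)
y(√(U(-5) - 77)) + m = √(2 + √(3/(-5) - 77)) - 76/3 = √(2 + √(3*(-⅕) - 77)) - 76/3 = √(2 + √(-⅗ - 77)) - 76/3 = √(2 + √(-388/5)) - 76/3 = √(2 + 2*I*√485/5) - 76/3 = -76/3 + √(2 + 2*I*√485/5)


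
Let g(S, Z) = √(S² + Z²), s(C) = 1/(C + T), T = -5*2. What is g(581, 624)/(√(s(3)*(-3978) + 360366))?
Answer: √11121494685/74310 ≈ 1.4192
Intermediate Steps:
T = -10
s(C) = 1/(-10 + C) (s(C) = 1/(C - 10) = 1/(-10 + C))
g(581, 624)/(√(s(3)*(-3978) + 360366)) = √(581² + 624²)/(√(-3978/(-10 + 3) + 360366)) = √(337561 + 389376)/(√(-3978/(-7) + 360366)) = √726937/(√(-⅐*(-3978) + 360366)) = √726937/(√(3978/7 + 360366)) = √726937/(√(2526540/7)) = √726937/((2*√4421445/7)) = √726937*(√4421445/1263270) = √11121494685/74310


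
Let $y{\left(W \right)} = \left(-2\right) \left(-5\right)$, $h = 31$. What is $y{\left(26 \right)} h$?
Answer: $310$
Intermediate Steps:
$y{\left(W \right)} = 10$
$y{\left(26 \right)} h = 10 \cdot 31 = 310$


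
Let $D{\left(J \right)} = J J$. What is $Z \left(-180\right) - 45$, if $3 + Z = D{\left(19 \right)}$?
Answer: $-64485$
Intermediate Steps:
$D{\left(J \right)} = J^{2}$
$Z = 358$ ($Z = -3 + 19^{2} = -3 + 361 = 358$)
$Z \left(-180\right) - 45 = 358 \left(-180\right) - 45 = -64440 - 45 = -64485$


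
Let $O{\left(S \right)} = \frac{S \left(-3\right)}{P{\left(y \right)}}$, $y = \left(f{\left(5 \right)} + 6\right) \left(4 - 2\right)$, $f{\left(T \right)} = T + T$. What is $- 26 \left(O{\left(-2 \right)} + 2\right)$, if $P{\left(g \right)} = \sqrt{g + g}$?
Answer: $- \frac{143}{2} \approx -71.5$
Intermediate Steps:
$f{\left(T \right)} = 2 T$
$y = 32$ ($y = \left(2 \cdot 5 + 6\right) \left(4 - 2\right) = \left(10 + 6\right) 2 = 16 \cdot 2 = 32$)
$P{\left(g \right)} = \sqrt{2} \sqrt{g}$ ($P{\left(g \right)} = \sqrt{2 g} = \sqrt{2} \sqrt{g}$)
$O{\left(S \right)} = - \frac{3 S}{8}$ ($O{\left(S \right)} = \frac{S \left(-3\right)}{\sqrt{2} \sqrt{32}} = \frac{\left(-3\right) S}{\sqrt{2} \cdot 4 \sqrt{2}} = \frac{\left(-3\right) S}{8} = - 3 S \frac{1}{8} = - \frac{3 S}{8}$)
$- 26 \left(O{\left(-2 \right)} + 2\right) = - 26 \left(\left(- \frac{3}{8}\right) \left(-2\right) + 2\right) = - 26 \left(\frac{3}{4} + 2\right) = \left(-26\right) \frac{11}{4} = - \frac{143}{2}$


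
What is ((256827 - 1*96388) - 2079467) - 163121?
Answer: -2082149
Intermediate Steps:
((256827 - 1*96388) - 2079467) - 163121 = ((256827 - 96388) - 2079467) - 163121 = (160439 - 2079467) - 163121 = -1919028 - 163121 = -2082149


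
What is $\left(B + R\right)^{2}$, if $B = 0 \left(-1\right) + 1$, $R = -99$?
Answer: $9604$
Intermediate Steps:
$B = 1$ ($B = 0 + 1 = 1$)
$\left(B + R\right)^{2} = \left(1 - 99\right)^{2} = \left(-98\right)^{2} = 9604$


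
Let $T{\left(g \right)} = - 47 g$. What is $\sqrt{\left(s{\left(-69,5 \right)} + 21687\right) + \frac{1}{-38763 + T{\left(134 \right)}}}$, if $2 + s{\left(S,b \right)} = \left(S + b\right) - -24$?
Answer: $\frac{8 \sqrt{686719321031}}{45061} \approx 147.12$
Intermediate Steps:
$s{\left(S,b \right)} = 22 + S + b$ ($s{\left(S,b \right)} = -2 - \left(-24 - S - b\right) = -2 + \left(\left(S + b\right) + 24\right) = -2 + \left(24 + S + b\right) = 22 + S + b$)
$\sqrt{\left(s{\left(-69,5 \right)} + 21687\right) + \frac{1}{-38763 + T{\left(134 \right)}}} = \sqrt{\left(\left(22 - 69 + 5\right) + 21687\right) + \frac{1}{-38763 - 6298}} = \sqrt{\left(-42 + 21687\right) + \frac{1}{-38763 - 6298}} = \sqrt{21645 + \frac{1}{-45061}} = \sqrt{21645 - \frac{1}{45061}} = \sqrt{\frac{975345344}{45061}} = \frac{8 \sqrt{686719321031}}{45061}$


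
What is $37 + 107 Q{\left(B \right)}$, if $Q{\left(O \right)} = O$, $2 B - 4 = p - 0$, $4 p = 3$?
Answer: $\frac{2329}{8} \approx 291.13$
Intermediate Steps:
$p = \frac{3}{4}$ ($p = \frac{1}{4} \cdot 3 = \frac{3}{4} \approx 0.75$)
$B = \frac{19}{8}$ ($B = 2 + \frac{\frac{3}{4} - 0}{2} = 2 + \frac{\frac{3}{4} + 0}{2} = 2 + \frac{1}{2} \cdot \frac{3}{4} = 2 + \frac{3}{8} = \frac{19}{8} \approx 2.375$)
$37 + 107 Q{\left(B \right)} = 37 + 107 \cdot \frac{19}{8} = 37 + \frac{2033}{8} = \frac{2329}{8}$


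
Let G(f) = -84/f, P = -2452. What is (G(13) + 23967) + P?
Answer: 279611/13 ≈ 21509.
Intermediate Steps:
(G(13) + 23967) + P = (-84/13 + 23967) - 2452 = 311487/13 - 2452 = 279611/13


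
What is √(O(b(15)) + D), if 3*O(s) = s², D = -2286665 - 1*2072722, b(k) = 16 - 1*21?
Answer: 2*I*√9808602/3 ≈ 2087.9*I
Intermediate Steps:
b(k) = -5 (b(k) = 16 - 21 = -5)
D = -4359387 (D = -2286665 - 2072722 = -4359387)
O(s) = s²/3
√(O(b(15)) + D) = √((⅓)*(-5)² - 4359387) = √((⅓)*25 - 4359387) = √(25/3 - 4359387) = √(-13078136/3) = 2*I*√9808602/3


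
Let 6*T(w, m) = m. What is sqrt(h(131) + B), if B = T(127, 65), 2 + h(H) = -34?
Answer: I*sqrt(906)/6 ≈ 5.0166*I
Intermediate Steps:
T(w, m) = m/6
h(H) = -36 (h(H) = -2 - 34 = -36)
B = 65/6 (B = (1/6)*65 = 65/6 ≈ 10.833)
sqrt(h(131) + B) = sqrt(-36 + 65/6) = sqrt(-151/6) = I*sqrt(906)/6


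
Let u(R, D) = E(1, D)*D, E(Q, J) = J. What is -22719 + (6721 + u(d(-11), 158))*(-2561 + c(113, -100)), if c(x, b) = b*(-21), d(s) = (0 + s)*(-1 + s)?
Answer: -14629504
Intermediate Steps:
d(s) = s*(-1 + s)
u(R, D) = D² (u(R, D) = D*D = D²)
c(x, b) = -21*b
-22719 + (6721 + u(d(-11), 158))*(-2561 + c(113, -100)) = -22719 + (6721 + 158²)*(-2561 - 21*(-100)) = -22719 + (6721 + 24964)*(-2561 + 2100) = -22719 + 31685*(-461) = -22719 - 14606785 = -14629504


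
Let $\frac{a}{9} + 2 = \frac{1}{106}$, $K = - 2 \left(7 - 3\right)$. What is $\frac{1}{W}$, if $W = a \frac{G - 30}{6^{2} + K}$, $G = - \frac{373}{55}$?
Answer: $\frac{23320}{548811} \approx 0.042492$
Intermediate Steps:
$G = - \frac{373}{55}$ ($G = \left(-373\right) \frac{1}{55} = - \frac{373}{55} \approx -6.7818$)
$K = -8$ ($K = \left(-2\right) 4 = -8$)
$a = - \frac{1899}{106}$ ($a = -18 + \frac{9}{106} = - \frac{1899}{106} \approx -17.915$)
$W = \frac{548811}{23320}$ ($W = - \frac{1899 \frac{- \frac{373}{55} - 30}{6^{2} - 8}}{106} = - \frac{1899 \left(- \frac{2023}{55 \left(36 - 8\right)}\right)}{106} = - \frac{1899 \left(- \frac{2023}{55 \cdot 28}\right)}{106} = - \frac{1899 \left(\left(- \frac{2023}{55}\right) \frac{1}{28}\right)}{106} = \left(- \frac{1899}{106}\right) \left(- \frac{289}{220}\right) = \frac{548811}{23320} \approx 23.534$)
$\frac{1}{W} = \frac{1}{\frac{548811}{23320}} = \frac{23320}{548811}$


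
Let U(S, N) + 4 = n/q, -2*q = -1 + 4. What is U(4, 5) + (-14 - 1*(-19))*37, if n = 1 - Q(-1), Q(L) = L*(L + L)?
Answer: 545/3 ≈ 181.67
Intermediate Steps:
Q(L) = 2*L² (Q(L) = L*(2*L) = 2*L²)
q = -3/2 (q = -(-1 + 4)/2 = -½*3 = -3/2 ≈ -1.5000)
n = -1 (n = 1 - 2*(-1)² = 1 - 2 = -1)
U(S, N) = -10/3 (U(S, N) = -4 - 1/(-3/2) = -4 - 1*(-⅔) = -4 + ⅔ = -10/3)
U(4, 5) + (-14 - 1*(-19))*37 = -10/3 + (-14 - 1*(-19))*37 = -10/3 + (-14 + 19)*37 = -10/3 + 5*37 = -10/3 + 185 = 545/3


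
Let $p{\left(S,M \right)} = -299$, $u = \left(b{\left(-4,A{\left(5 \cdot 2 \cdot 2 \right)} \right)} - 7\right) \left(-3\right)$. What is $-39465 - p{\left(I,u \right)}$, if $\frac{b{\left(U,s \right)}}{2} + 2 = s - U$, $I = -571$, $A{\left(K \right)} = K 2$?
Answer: $-39166$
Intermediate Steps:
$A{\left(K \right)} = 2 K$
$b{\left(U,s \right)} = -4 - 2 U + 2 s$ ($b{\left(U,s \right)} = -4 + 2 \left(s - U\right) = -4 - \left(- 2 s + 2 U\right) = -4 - 2 U + 2 s$)
$u = -231$ ($u = \left(\left(-4 - -8 + 2 \cdot 2 \cdot 5 \cdot 2 \cdot 2\right) - 7\right) \left(-3\right) = \left(\left(-4 + 8 + 2 \cdot 2 \cdot 10 \cdot 2\right) - 7\right) \left(-3\right) = \left(\left(-4 + 8 + 2 \cdot 2 \cdot 20\right) - 7\right) \left(-3\right) = \left(\left(-4 + 8 + 2 \cdot 40\right) - 7\right) \left(-3\right) = \left(\left(-4 + 8 + 80\right) - 7\right) \left(-3\right) = \left(84 - 7\right) \left(-3\right) = 77 \left(-3\right) = -231$)
$-39465 - p{\left(I,u \right)} = -39465 - -299 = -39465 + 299 = -39166$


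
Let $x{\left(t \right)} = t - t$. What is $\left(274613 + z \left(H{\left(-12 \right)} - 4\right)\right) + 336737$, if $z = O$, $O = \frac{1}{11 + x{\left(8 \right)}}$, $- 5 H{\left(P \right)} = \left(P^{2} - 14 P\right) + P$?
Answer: $\frac{6724786}{11} \approx 6.1134 \cdot 10^{5}$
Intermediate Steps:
$x{\left(t \right)} = 0$
$H{\left(P \right)} = - \frac{P^{2}}{5} + \frac{13 P}{5}$ ($H{\left(P \right)} = - \frac{\left(P^{2} - 14 P\right) + P}{5} = - \frac{P^{2} - 13 P}{5} = - \frac{P^{2}}{5} + \frac{13 P}{5}$)
$O = \frac{1}{11}$ ($O = \frac{1}{11 + 0} = \frac{1}{11} \approx 0.090909$)
$z = \frac{1}{11} \approx 0.090909$
$\left(274613 + z \left(H{\left(-12 \right)} - 4\right)\right) + 336737 = \left(274613 + \frac{\frac{1}{5} \left(-12\right) \left(13 - -12\right) - 4}{11}\right) + 336737 = \left(274613 + \frac{\frac{1}{5} \left(-12\right) \left(13 + 12\right) - 4}{11}\right) + 336737 = \left(274613 + \frac{\frac{1}{5} \left(-12\right) 25 - 4}{11}\right) + 336737 = \left(274613 + \frac{-60 - 4}{11}\right) + 336737 = \left(274613 + \frac{1}{11} \left(-64\right)\right) + 336737 = \left(274613 - \frac{64}{11}\right) + 336737 = \frac{3020679}{11} + 336737 = \frac{6724786}{11}$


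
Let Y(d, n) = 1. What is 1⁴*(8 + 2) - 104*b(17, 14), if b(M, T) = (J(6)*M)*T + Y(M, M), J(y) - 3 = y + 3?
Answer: -297118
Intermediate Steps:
J(y) = 6 + y (J(y) = 3 + (y + 3) = 3 + (3 + y) = 6 + y)
b(M, T) = 1 + 12*M*T (b(M, T) = ((6 + 6)*M)*T + 1 = (12*M)*T + 1 = 12*M*T + 1 = 1 + 12*M*T)
1⁴*(8 + 2) - 104*b(17, 14) = 1⁴*(8 + 2) - 104*(1 + 12*17*14) = 1*10 - 104*(1 + 2856) = 10 - 104*2857 = 10 - 297128 = -297118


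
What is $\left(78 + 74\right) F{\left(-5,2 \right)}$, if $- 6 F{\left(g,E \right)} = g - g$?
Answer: $0$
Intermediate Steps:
$F{\left(g,E \right)} = 0$ ($F{\left(g,E \right)} = - \frac{g - g}{6} = \left(- \frac{1}{6}\right) 0 = 0$)
$\left(78 + 74\right) F{\left(-5,2 \right)} = \left(78 + 74\right) 0 = 152 \cdot 0 = 0$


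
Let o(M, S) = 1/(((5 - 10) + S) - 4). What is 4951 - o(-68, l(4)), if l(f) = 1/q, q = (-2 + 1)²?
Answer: 39609/8 ≈ 4951.1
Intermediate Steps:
q = 1 (q = (-1)² = 1)
l(f) = 1 (l(f) = 1/1 = 1)
o(M, S) = 1/(-9 + S) (o(M, S) = 1/((-5 + S) - 4) = 1/(-9 + S))
4951 - o(-68, l(4)) = 4951 - 1/(-9 + 1) = 4951 - 1/(-8) = 4951 - 1*(-⅛) = 4951 + ⅛ = 39609/8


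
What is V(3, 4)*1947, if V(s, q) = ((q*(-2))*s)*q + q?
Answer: -179124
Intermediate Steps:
V(s, q) = q - 2*s*q² (V(s, q) = ((-2*q)*s)*q + q = (-2*q*s)*q + q = -2*s*q² + q = q - 2*s*q²)
V(3, 4)*1947 = (4*(1 - 2*4*3))*1947 = (4*(1 - 24))*1947 = (4*(-23))*1947 = -92*1947 = -179124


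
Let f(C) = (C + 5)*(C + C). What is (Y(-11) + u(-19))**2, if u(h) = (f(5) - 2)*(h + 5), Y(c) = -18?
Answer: 1932100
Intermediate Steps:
f(C) = 2*C*(5 + C) (f(C) = (5 + C)*(2*C) = 2*C*(5 + C))
u(h) = 490 + 98*h (u(h) = (2*5*(5 + 5) - 2)*(h + 5) = (2*5*10 - 2)*(5 + h) = (100 - 2)*(5 + h) = 98*(5 + h) = 490 + 98*h)
(Y(-11) + u(-19))**2 = (-18 + (490 + 98*(-19)))**2 = (-18 + (490 - 1862))**2 = (-18 - 1372)**2 = (-1390)**2 = 1932100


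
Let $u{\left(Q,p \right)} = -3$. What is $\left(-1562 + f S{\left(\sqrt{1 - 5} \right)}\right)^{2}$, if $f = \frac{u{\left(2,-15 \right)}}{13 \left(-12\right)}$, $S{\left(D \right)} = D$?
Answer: $\frac{\left(40612 - i\right)^{2}}{676} \approx 2.4398 \cdot 10^{6} - 120.15 i$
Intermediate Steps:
$f = \frac{1}{52}$ ($f = - \frac{3}{13 \left(-12\right)} = - \frac{3}{-156} = \left(-3\right) \left(- \frac{1}{156}\right) = \frac{1}{52} \approx 0.019231$)
$\left(-1562 + f S{\left(\sqrt{1 - 5} \right)}\right)^{2} = \left(-1562 + \frac{\sqrt{1 - 5}}{52}\right)^{2} = \left(-1562 + \frac{\sqrt{-4}}{52}\right)^{2} = \left(-1562 + \frac{2 i}{52}\right)^{2} = \left(-1562 + \frac{i}{26}\right)^{2}$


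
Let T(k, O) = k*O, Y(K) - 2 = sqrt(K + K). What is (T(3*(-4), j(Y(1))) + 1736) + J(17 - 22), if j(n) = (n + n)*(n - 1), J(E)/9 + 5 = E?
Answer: 1550 - 72*sqrt(2) ≈ 1448.2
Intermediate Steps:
J(E) = -45 + 9*E
Y(K) = 2 + sqrt(2)*sqrt(K) (Y(K) = 2 + sqrt(K + K) = 2 + sqrt(2*K) = 2 + sqrt(2)*sqrt(K))
j(n) = 2*n*(-1 + n) (j(n) = (2*n)*(-1 + n) = 2*n*(-1 + n))
T(k, O) = O*k
(T(3*(-4), j(Y(1))) + 1736) + J(17 - 22) = ((2*(2 + sqrt(2)*sqrt(1))*(-1 + (2 + sqrt(2)*sqrt(1))))*(3*(-4)) + 1736) + (-45 + 9*(17 - 22)) = ((2*(2 + sqrt(2)*1)*(-1 + (2 + sqrt(2)*1)))*(-12) + 1736) + (-45 + 9*(-5)) = ((2*(2 + sqrt(2))*(-1 + (2 + sqrt(2))))*(-12) + 1736) + (-45 - 45) = ((2*(2 + sqrt(2))*(1 + sqrt(2)))*(-12) + 1736) - 90 = ((2*(1 + sqrt(2))*(2 + sqrt(2)))*(-12) + 1736) - 90 = (-24*(1 + sqrt(2))*(2 + sqrt(2)) + 1736) - 90 = (1736 - 24*(1 + sqrt(2))*(2 + sqrt(2))) - 90 = 1646 - 24*(1 + sqrt(2))*(2 + sqrt(2))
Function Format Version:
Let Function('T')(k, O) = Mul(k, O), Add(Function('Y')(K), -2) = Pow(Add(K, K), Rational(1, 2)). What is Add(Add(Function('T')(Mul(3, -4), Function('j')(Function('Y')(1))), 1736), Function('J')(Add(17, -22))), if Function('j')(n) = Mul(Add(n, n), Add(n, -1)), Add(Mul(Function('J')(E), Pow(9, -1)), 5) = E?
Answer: Add(1550, Mul(-72, Pow(2, Rational(1, 2)))) ≈ 1448.2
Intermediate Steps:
Function('J')(E) = Add(-45, Mul(9, E))
Function('Y')(K) = Add(2, Mul(Pow(2, Rational(1, 2)), Pow(K, Rational(1, 2)))) (Function('Y')(K) = Add(2, Pow(Add(K, K), Rational(1, 2))) = Add(2, Pow(Mul(2, K), Rational(1, 2))) = Add(2, Mul(Pow(2, Rational(1, 2)), Pow(K, Rational(1, 2)))))
Function('j')(n) = Mul(2, n, Add(-1, n)) (Function('j')(n) = Mul(Mul(2, n), Add(-1, n)) = Mul(2, n, Add(-1, n)))
Function('T')(k, O) = Mul(O, k)
Add(Add(Function('T')(Mul(3, -4), Function('j')(Function('Y')(1))), 1736), Function('J')(Add(17, -22))) = Add(Add(Mul(Mul(2, Add(2, Mul(Pow(2, Rational(1, 2)), Pow(1, Rational(1, 2)))), Add(-1, Add(2, Mul(Pow(2, Rational(1, 2)), Pow(1, Rational(1, 2)))))), Mul(3, -4)), 1736), Add(-45, Mul(9, Add(17, -22)))) = Add(Add(Mul(Mul(2, Add(2, Mul(Pow(2, Rational(1, 2)), 1)), Add(-1, Add(2, Mul(Pow(2, Rational(1, 2)), 1)))), -12), 1736), Add(-45, Mul(9, -5))) = Add(Add(Mul(Mul(2, Add(2, Pow(2, Rational(1, 2))), Add(-1, Add(2, Pow(2, Rational(1, 2))))), -12), 1736), Add(-45, -45)) = Add(Add(Mul(Mul(2, Add(2, Pow(2, Rational(1, 2))), Add(1, Pow(2, Rational(1, 2)))), -12), 1736), -90) = Add(Add(Mul(Mul(2, Add(1, Pow(2, Rational(1, 2))), Add(2, Pow(2, Rational(1, 2)))), -12), 1736), -90) = Add(Add(Mul(-24, Add(1, Pow(2, Rational(1, 2))), Add(2, Pow(2, Rational(1, 2)))), 1736), -90) = Add(Add(1736, Mul(-24, Add(1, Pow(2, Rational(1, 2))), Add(2, Pow(2, Rational(1, 2))))), -90) = Add(1646, Mul(-24, Add(1, Pow(2, Rational(1, 2))), Add(2, Pow(2, Rational(1, 2)))))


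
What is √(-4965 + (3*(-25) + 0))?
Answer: 12*I*√35 ≈ 70.993*I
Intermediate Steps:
√(-4965 + (3*(-25) + 0)) = √(-4965 + (-75 + 0)) = √(-4965 - 75) = √(-5040) = 12*I*√35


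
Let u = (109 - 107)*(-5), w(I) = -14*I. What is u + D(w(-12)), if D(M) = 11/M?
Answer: -1669/168 ≈ -9.9345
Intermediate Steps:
u = -10 (u = 2*(-5) = -10)
u + D(w(-12)) = -10 + 11/((-14*(-12))) = -10 + 11/168 = -1669/168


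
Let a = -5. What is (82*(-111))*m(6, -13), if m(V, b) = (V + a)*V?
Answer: -54612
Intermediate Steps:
m(V, b) = V*(-5 + V) (m(V, b) = (V - 5)*V = (-5 + V)*V = V*(-5 + V))
(82*(-111))*m(6, -13) = (82*(-111))*(6*(-5 + 6)) = -54612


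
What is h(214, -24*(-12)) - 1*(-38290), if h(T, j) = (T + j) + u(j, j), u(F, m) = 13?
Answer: 38805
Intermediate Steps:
h(T, j) = 13 + T + j (h(T, j) = (T + j) + 13 = 13 + T + j)
h(214, -24*(-12)) - 1*(-38290) = (13 + 214 - 24*(-12)) - 1*(-38290) = (13 + 214 + 288) + 38290 = 515 + 38290 = 38805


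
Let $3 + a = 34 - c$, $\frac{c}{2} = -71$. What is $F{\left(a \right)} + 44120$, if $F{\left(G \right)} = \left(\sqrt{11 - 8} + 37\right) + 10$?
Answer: $44167 + \sqrt{3} \approx 44169.0$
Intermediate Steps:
$c = -142$ ($c = 2 \left(-71\right) = -142$)
$a = 173$ ($a = -3 + \left(34 - -142\right) = -3 + \left(34 + 142\right) = -3 + 176 = 173$)
$F{\left(G \right)} = 47 + \sqrt{3}$ ($F{\left(G \right)} = \left(\sqrt{3} + 37\right) + 10 = \left(37 + \sqrt{3}\right) + 10 = 47 + \sqrt{3}$)
$F{\left(a \right)} + 44120 = \left(47 + \sqrt{3}\right) + 44120 = 44167 + \sqrt{3}$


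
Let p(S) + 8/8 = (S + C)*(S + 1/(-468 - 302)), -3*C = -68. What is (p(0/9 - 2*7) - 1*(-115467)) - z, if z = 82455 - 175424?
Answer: 240602272/1155 ≈ 2.0831e+5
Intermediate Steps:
C = 68/3 (C = -1/3*(-68) = 68/3 ≈ 22.667)
z = -92969
p(S) = -1 + (-1/770 + S)*(68/3 + S) (p(S) = -1 + (S + 68/3)*(S + 1/(-468 - 302)) = -1 + (68/3 + S)*(S + 1/(-770)) = -1 + (68/3 + S)*(S - 1/770) = -1 + (68/3 + S)*(-1/770 + S) = -1 + (-1/770 + S)*(68/3 + S))
(p(0/9 - 2*7) - 1*(-115467)) - z = ((-1189/1155 + (0/9 - 2*7)**2 + 52357*(0/9 - 2*7)/2310) - 1*(-115467)) - 1*(-92969) = ((-1189/1155 + (0*(1/9) - 14)**2 + 52357*(0*(1/9) - 14)/2310) + 115467) + 92969 = ((-1189/1155 + (0 - 14)**2 + 52357*(0 - 14)/2310) + 115467) + 92969 = ((-1189/1155 + (-14)**2 + (52357/2310)*(-14)) + 115467) + 92969 = ((-1189/1155 + 196 - 52357/165) + 115467) + 92969 = (-141308/1155 + 115467) + 92969 = 133223077/1155 + 92969 = 240602272/1155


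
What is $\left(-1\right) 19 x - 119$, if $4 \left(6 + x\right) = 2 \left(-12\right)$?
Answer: $109$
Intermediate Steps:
$x = -12$ ($x = -6 + \frac{2 \left(-12\right)}{4} = -6 + \frac{1}{4} \left(-24\right) = -6 - 6 = -12$)
$\left(-1\right) 19 x - 119 = \left(-1\right) 19 \left(-12\right) - 119 = \left(-19\right) \left(-12\right) - 119 = 228 - 119 = 109$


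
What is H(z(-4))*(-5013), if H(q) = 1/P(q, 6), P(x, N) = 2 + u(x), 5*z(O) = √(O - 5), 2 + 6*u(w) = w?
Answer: -7519500/2509 + 451170*I/2509 ≈ -2997.0 + 179.82*I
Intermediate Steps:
u(w) = -⅓ + w/6
z(O) = √(-5 + O)/5 (z(O) = √(O - 5)/5 = √(-5 + O)/5)
P(x, N) = 5/3 + x/6 (P(x, N) = 2 + (-⅓ + x/6) = 5/3 + x/6)
H(q) = 1/(5/3 + q/6)
H(z(-4))*(-5013) = (6/(10 + √(-5 - 4)/5))*(-5013) = (6/(10 + √(-9)/5))*(-5013) = (6/(10 + (3*I)/5))*(-5013) = (6/(10 + 3*I/5))*(-5013) = (6*(25*(10 - 3*I/5)/2509))*(-5013) = (150*(10 - 3*I/5)/2509)*(-5013) = -751950*(10 - 3*I/5)/2509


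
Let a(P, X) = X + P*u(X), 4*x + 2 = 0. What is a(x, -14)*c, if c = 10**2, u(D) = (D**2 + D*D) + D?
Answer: -20300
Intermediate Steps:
u(D) = D + 2*D**2 (u(D) = (D**2 + D**2) + D = 2*D**2 + D = D + 2*D**2)
x = -1/2 (x = -1/2 + (1/4)*0 = -1/2 + 0 = -1/2 ≈ -0.50000)
a(P, X) = X + P*X*(1 + 2*X) (a(P, X) = X + P*(X*(1 + 2*X)) = X + P*X*(1 + 2*X))
c = 100
a(x, -14)*c = -14*(1 - (1 + 2*(-14))/2)*100 = -14*(1 - (1 - 28)/2)*100 = -14*(1 - 1/2*(-27))*100 = -14*(1 + 27/2)*100 = -14*29/2*100 = -203*100 = -20300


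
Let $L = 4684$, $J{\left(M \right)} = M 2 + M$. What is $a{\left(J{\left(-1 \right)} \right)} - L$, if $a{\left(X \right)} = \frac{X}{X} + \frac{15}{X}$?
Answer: $-4688$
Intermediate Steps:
$J{\left(M \right)} = 3 M$ ($J{\left(M \right)} = 2 M + M = 3 M$)
$a{\left(X \right)} = 1 + \frac{15}{X}$
$a{\left(J{\left(-1 \right)} \right)} - L = \frac{15 + 3 \left(-1\right)}{3 \left(-1\right)} - 4684 = \frac{15 - 3}{-3} - 4684 = \left(- \frac{1}{3}\right) 12 - 4684 = -4 - 4684 = -4688$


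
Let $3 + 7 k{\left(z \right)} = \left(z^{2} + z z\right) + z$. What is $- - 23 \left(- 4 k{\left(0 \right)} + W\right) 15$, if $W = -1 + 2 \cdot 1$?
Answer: $\frac{6555}{7} \approx 936.43$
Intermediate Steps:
$k{\left(z \right)} = - \frac{3}{7} + \frac{z}{7} + \frac{2 z^{2}}{7}$ ($k{\left(z \right)} = - \frac{3}{7} + \frac{\left(z^{2} + z z\right) + z}{7} = - \frac{3}{7} + \frac{\left(z^{2} + z^{2}\right) + z}{7} = - \frac{3}{7} + \frac{2 z^{2} + z}{7} = - \frac{3}{7} + \frac{z + 2 z^{2}}{7} = - \frac{3}{7} + \left(\frac{z}{7} + \frac{2 z^{2}}{7}\right) = - \frac{3}{7} + \frac{z}{7} + \frac{2 z^{2}}{7}$)
$W = 1$ ($W = -1 + 2 = 1$)
$- - 23 \left(- 4 k{\left(0 \right)} + W\right) 15 = - - 23 \left(- 4 \left(- \frac{3}{7} + \frac{1}{7} \cdot 0 + \frac{2 \cdot 0^{2}}{7}\right) + 1\right) 15 = - - 23 \left(- 4 \left(- \frac{3}{7} + 0 + \frac{2}{7} \cdot 0\right) + 1\right) 15 = - - 23 \left(- 4 \left(- \frac{3}{7} + 0 + 0\right) + 1\right) 15 = - - 23 \left(\left(-4\right) \left(- \frac{3}{7}\right) + 1\right) 15 = - - 23 \left(\frac{12}{7} + 1\right) 15 = - \left(-23\right) \frac{19}{7} \cdot 15 = - \frac{\left(-437\right) 15}{7} = \left(-1\right) \left(- \frac{6555}{7}\right) = \frac{6555}{7}$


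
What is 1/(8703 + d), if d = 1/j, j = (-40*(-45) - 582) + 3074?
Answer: 4292/37353277 ≈ 0.00011490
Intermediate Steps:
j = 4292 (j = (1800 - 582) + 3074 = 1218 + 3074 = 4292)
d = 1/4292 ≈ 0.00023299
1/(8703 + d) = 1/(8703 + 1/4292) = 1/(37353277/4292) = 4292/37353277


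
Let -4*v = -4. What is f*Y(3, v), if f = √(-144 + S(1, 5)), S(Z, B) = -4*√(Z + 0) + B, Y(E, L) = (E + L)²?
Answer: 16*I*√143 ≈ 191.33*I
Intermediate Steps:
v = 1 (v = -¼*(-4) = 1)
S(Z, B) = B - 4*√Z (S(Z, B) = -4*√Z + B = B - 4*√Z)
f = I*√143 (f = √(-144 + (5 - 4*√1)) = √(-144 + (5 - 4*1)) = √(-144 + (5 - 4)) = √(-144 + 1) = √(-143) = I*√143 ≈ 11.958*I)
f*Y(3, v) = (I*√143)*(3 + 1)² = (I*√143)*4² = (I*√143)*16 = 16*I*√143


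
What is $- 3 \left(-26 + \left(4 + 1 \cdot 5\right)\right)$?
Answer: $51$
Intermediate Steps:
$- 3 \left(-26 + \left(4 + 1 \cdot 5\right)\right) = - 3 \left(-26 + \left(4 + 5\right)\right) = - 3 \left(-26 + 9\right) = \left(-3\right) \left(-17\right) = 51$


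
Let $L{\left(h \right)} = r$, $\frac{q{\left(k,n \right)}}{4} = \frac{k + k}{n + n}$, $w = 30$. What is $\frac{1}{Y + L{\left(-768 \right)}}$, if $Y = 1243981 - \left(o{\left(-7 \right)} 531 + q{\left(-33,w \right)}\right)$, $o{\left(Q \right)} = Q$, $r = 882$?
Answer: $\frac{5}{6242922} \approx 8.0091 \cdot 10^{-7}$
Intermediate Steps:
$q{\left(k,n \right)} = \frac{4 k}{n}$ ($q{\left(k,n \right)} = 4 \frac{k + k}{n + n} = 4 \frac{2 k}{2 n} = 4 \cdot 2 k \frac{1}{2 n} = 4 \frac{k}{n} = \frac{4 k}{n}$)
$L{\left(h \right)} = 882$
$Y = \frac{6238512}{5}$ ($Y = 1243981 - \left(\left(-7\right) 531 + 4 \left(-33\right) \frac{1}{30}\right) = 1243981 - \left(-3717 + 4 \left(-33\right) \frac{1}{30}\right) = 1243981 - \left(-3717 - \frac{22}{5}\right) = 1243981 - - \frac{18607}{5} = 1243981 + \frac{18607}{5} = \frac{6238512}{5} \approx 1.2477 \cdot 10^{6}$)
$\frac{1}{Y + L{\left(-768 \right)}} = \frac{1}{\frac{6238512}{5} + 882} = \frac{1}{\frac{6242922}{5}} = \frac{5}{6242922}$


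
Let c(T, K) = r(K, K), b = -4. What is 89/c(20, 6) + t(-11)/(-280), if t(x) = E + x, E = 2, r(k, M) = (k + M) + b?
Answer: 781/70 ≈ 11.157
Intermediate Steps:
r(k, M) = -4 + M + k (r(k, M) = (k + M) - 4 = (M + k) - 4 = -4 + M + k)
c(T, K) = -4 + 2*K (c(T, K) = -4 + K + K = -4 + 2*K)
t(x) = 2 + x
89/c(20, 6) + t(-11)/(-280) = 89/(-4 + 2*6) + (2 - 11)/(-280) = 89/(-4 + 12) - 9*(-1/280) = 89/8 + 9/280 = 781/70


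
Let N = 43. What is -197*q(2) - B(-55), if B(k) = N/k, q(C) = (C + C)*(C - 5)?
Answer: 130063/55 ≈ 2364.8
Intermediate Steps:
q(C) = 2*C*(-5 + C) (q(C) = (2*C)*(-5 + C) = 2*C*(-5 + C))
B(k) = 43/k
-197*q(2) - B(-55) = -394*2*(-5 + 2) - 43/(-55) = -394*2*(-3) - 43*(-1)/55 = -197*(-12) - 1*(-43/55) = 2364 + 43/55 = 130063/55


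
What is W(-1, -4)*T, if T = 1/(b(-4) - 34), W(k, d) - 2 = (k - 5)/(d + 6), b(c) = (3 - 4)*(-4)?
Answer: 1/30 ≈ 0.033333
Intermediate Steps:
b(c) = 4 (b(c) = -1*(-4) = 4)
W(k, d) = 2 + (-5 + k)/(6 + d) (W(k, d) = 2 + (k - 5)/(d + 6) = 2 + (-5 + k)/(6 + d))
T = -1/30 (T = 1/(4 - 34) = 1/(-30) = -1/30 ≈ -0.033333)
W(-1, -4)*T = ((7 - 1 + 2*(-4))/(6 - 4))*(-1/30) = ((7 - 1 - 8)/2)*(-1/30) = ((½)*(-2))*(-1/30) = -1*(-1/30) = 1/30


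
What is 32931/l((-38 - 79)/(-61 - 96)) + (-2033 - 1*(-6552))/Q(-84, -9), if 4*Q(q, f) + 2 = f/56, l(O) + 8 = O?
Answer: -1778549791/137819 ≈ -12905.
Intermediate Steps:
l(O) = -8 + O
Q(q, f) = -½ + f/224 (Q(q, f) = -½ + (f/56)/4 = -½ + f/224)
32931/l((-38 - 79)/(-61 - 96)) + (-2033 - 1*(-6552))/Q(-84, -9) = 32931/(-8 + (-38 - 79)/(-61 - 96)) + (-2033 - 1*(-6552))/(-½ + (1/224)*(-9)) = 32931/(-8 - 117/(-157)) + (-2033 + 6552)/(-½ - 9/224) = 32931/(-8 - 117*(-1/157)) + 4519/(-121/224) = 32931/(-8 + 117/157) + 4519*(-224/121) = 32931/(-1139/157) - 1012256/121 = 32931*(-157/1139) - 1012256/121 = -5170167/1139 - 1012256/121 = -1778549791/137819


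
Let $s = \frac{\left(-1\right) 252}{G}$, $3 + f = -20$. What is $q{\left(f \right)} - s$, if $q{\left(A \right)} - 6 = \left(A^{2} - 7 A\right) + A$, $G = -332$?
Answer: $\frac{55796}{83} \approx 672.24$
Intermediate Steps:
$f = -23$ ($f = -3 - 20 = -23$)
$q{\left(A \right)} = 6 + A^{2} - 6 A$ ($q{\left(A \right)} = 6 + \left(\left(A^{2} - 7 A\right) + A\right) = 6 + \left(A^{2} - 6 A\right) = 6 + A^{2} - 6 A$)
$s = \frac{63}{83}$ ($s = \frac{\left(-1\right) 252}{-332} = \left(-252\right) \left(- \frac{1}{332}\right) = \frac{63}{83} \approx 0.75904$)
$q{\left(f \right)} - s = \left(6 + \left(-23\right)^{2} - -138\right) - \frac{63}{83} = \left(6 + 529 + 138\right) - \frac{63}{83} = 673 - \frac{63}{83} = \frac{55796}{83}$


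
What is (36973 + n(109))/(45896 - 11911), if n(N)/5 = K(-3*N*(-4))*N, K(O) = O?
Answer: 107119/4855 ≈ 22.064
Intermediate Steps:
n(N) = 60*N² (n(N) = 5*((-3*N*(-4))*N) = 5*((12*N)*N) = 5*(12*N²) = 60*N²)
(36973 + n(109))/(45896 - 11911) = (36973 + 60*109²)/(45896 - 11911) = (36973 + 60*11881)/33985 = (36973 + 712860)*(1/33985) = 749833*(1/33985) = 107119/4855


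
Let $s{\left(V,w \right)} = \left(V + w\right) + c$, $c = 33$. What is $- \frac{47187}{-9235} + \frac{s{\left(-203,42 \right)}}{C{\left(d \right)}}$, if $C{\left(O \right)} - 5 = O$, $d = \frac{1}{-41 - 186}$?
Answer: $- \frac{107411051}{5236245} \approx -20.513$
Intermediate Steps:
$d = - \frac{1}{227}$ ($d = \frac{1}{-227} = - \frac{1}{227} \approx -0.0044053$)
$C{\left(O \right)} = 5 + O$
$s{\left(V,w \right)} = 33 + V + w$ ($s{\left(V,w \right)} = \left(V + w\right) + 33 = 33 + V + w$)
$- \frac{47187}{-9235} + \frac{s{\left(-203,42 \right)}}{C{\left(d \right)}} = - \frac{47187}{-9235} + \frac{33 - 203 + 42}{5 - \frac{1}{227}} = \left(-47187\right) \left(- \frac{1}{9235}\right) - \frac{128}{\frac{1134}{227}} = \frac{47187}{9235} - \frac{14528}{567} = - \frac{107411051}{5236245}$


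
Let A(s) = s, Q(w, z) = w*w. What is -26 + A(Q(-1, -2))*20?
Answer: -6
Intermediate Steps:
Q(w, z) = w²
-26 + A(Q(-1, -2))*20 = -26 + (-1)²*20 = -26 + 1*20 = -26 + 20 = -6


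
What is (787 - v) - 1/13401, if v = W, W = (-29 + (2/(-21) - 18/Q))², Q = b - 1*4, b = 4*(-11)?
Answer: -1590756929/42025536 ≈ -37.852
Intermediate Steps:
b = -44
Q = -48 (Q = -44 - 1*4 = -44 - 4 = -48)
W = 23280625/28224 (W = (-29 + (2/(-21) - 18/(-48)))² = (-29 + (2*(-1/21) - 18*(-1/48)))² = (-29 + (-2/21 + 3/8))² = (-29 + 47/168)² = (-4825/168)² = 23280625/28224 ≈ 824.85)
v = 23280625/28224 ≈ 824.85
(787 - v) - 1/13401 = (787 - 1*23280625/28224) - 1/13401 = (787 - 23280625/28224) - 1*1/13401 = -1068337/28224 - 1/13401 = -1590756929/42025536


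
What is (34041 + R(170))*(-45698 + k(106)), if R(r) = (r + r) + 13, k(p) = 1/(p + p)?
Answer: -166604106075/106 ≈ -1.5717e+9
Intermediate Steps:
k(p) = 1/(2*p)
R(r) = 13 + 2*r (R(r) = 2*r + 13 = 13 + 2*r)
(34041 + R(170))*(-45698 + k(106)) = (34041 + (13 + 2*170))*(-45698 + (1/2)/106) = (34041 + (13 + 340))*(-45698 + (1/2)*(1/106)) = (34041 + 353)*(-45698 + 1/212) = 34394*(-9687975/212) = -166604106075/106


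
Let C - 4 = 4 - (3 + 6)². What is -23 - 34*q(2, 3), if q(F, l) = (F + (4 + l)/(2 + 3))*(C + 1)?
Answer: 41501/5 ≈ 8300.2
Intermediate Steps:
C = -73 (C = 4 + (4 - (3 + 6)²) = 4 + (4 - 1*9²) = 4 + (4 - 1*81) = 4 + (4 - 81) = 4 - 77 = -73)
q(F, l) = -288/5 - 72*F - 72*l/5 (q(F, l) = (F + (4 + l)/(2 + 3))*(-73 + 1) = (F + (4 + l)/5)*(-72) = (F + (4 + l)*(⅕))*(-72) = (F + (⅘ + l/5))*(-72) = (⅘ + F + l/5)*(-72) = -288/5 - 72*F - 72*l/5)
-23 - 34*q(2, 3) = -23 - 34*(-288/5 - 72*2 - 72/5*3) = -23 - 34*(-288/5 - 144 - 216/5) = -23 - 34*(-1224/5) = -23 + 41616/5 = 41501/5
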